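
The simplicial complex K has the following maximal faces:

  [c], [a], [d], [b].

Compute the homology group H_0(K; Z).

H_0 ≅ Z^4.

We work with the vertex ordering a < b < c < d. The simplices of K, each written with vertices in increasing order, are:

  0-simplices (4): a, b, c, d

so the chain groups are C_0 ≅ Z^4.

Now H_k = ker ∂_k / im ∂_{k+1}, so:

  H_0: rank C_0 − rank ∂_1 = 4 − 0 = 4, and there is no ∂_1, so H_0 = Z^4.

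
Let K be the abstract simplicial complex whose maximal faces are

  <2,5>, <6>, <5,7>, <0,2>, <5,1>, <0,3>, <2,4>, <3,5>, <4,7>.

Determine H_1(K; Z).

H_1 ≅ Z^2.

We work with the vertex ordering 0 < 1 < 2 < 3 < 4 < 5 < 6 < 7. The simplices of K, each written with vertices in increasing order, are:

  0-simplices (8): [0], [1], [2], [3], [4], [5], [6], [7]
  1-simplices (8): [0,2], [0,3], [1,5], [2,4], [2,5], [3,5], [4,7], [5,7]

Hence C_0 ≅ Z^8, C_1 ≅ Z^8.

∂_1: C_1 → C_0 is given by ∂[p,q] = [q] − [p]. For instance
  ∂[0,2] = [2] − [0].
As a 8×8 matrix over Z this has rank 6, with invariant factors (1,1,1,1,1,1).

Reading off H_k = ker ∂_k / im ∂_{k+1}:

  H_1: rank ker ∂_1 − rank ∂_2 = (8 − 6) − 0 = 2, and there is no ∂_2, so H_1 ≅ Z^2.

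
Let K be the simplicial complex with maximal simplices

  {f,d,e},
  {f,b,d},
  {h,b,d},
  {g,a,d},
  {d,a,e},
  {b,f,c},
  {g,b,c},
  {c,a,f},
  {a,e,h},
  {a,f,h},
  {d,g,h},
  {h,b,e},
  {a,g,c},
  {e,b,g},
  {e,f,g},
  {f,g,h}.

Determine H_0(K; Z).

Fix the vertex order a < b < c < d < e < f < g < h and write every simplex with vertices in increasing order. Then dim K = 2 and the simplices of K are:

  0-simplices (8): a, b, c, d, e, f, g, h
  1-simplices (24): ac, ad, ae, af, ag, ah, bc, bd, be, bf, bg, bh, cf, cg, de, df, dg, dh, ef, eg, eh, fg, fh, gh
  2-simplices (16): acf, acg, ade, adg, aeh, afh, bcf, bcg, bdf, bdh, beg, beh, def, dgh, efg, fgh

giving chain groups C_0 ≅ Z^8, C_1 ≅ Z^24, C_2 ≅ Z^16.

Boundary ∂_1: C_1 → C_0 sends each edge [p,q] (with p < q) to q − p. For instance
  ∂bg = g − b.
The resulting 8×24 matrix has rank 7, and its Smith normal form has invariant factors (1,1,1,1,1,1,1).

Boundary ∂_2: C_2 → C_1 maps a triangle to the signed sum of its edges. For instance
  ∂ade = de − ae + ad,
  ∂bdf = df − bf + bd.
As a 24×16 matrix over Z this has rank 15, with invariant factors (1,1,1,1,1,1,1,1,1,1,1,1,1,1,1).

Reading off H_k = ker ∂_k / im ∂_{k+1}:

  H_0: rank C_0 − rank ∂_1 = 8 − 7 = 1, and the invariant factors of ∂_1 are all 1, so H_0 ≅ Z.

(K is a triangulation of the torus T^2.)

H_0 ≅ Z.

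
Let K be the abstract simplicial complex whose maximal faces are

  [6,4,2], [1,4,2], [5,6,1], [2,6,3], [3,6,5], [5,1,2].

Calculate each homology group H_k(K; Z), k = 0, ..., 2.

Order the vertices as 1 < 2 < 3 < 4 < 5 < 6. Listing each simplex with vertices in this order, K has dimension 2 with simplices:

  0-simplices (6): [1], [2], [3], [4], [5], [6]
  1-simplices (12): [1,2], [1,4], [1,5], [1,6], [2,3], [2,4], [2,5], [2,6], [3,5], [3,6], [4,6], [5,6]
  2-simplices (6): [1,2,4], [1,2,5], [1,5,6], [2,3,6], [2,4,6], [3,5,6]

so the chain groups are C_0 ≅ Z^6, C_1 ≅ Z^12, C_2 ≅ Z^6.

Boundary ∂_1: C_1 → C_0 is given by ∂[p,q] = [q] − [p]. For instance
  ∂[2,3] = [3] − [2].
The resulting 6×12 matrix has rank 5, and its Smith normal form has invariant factors (1,1,1,1,1).

∂_2: C_2 → C_1 acts by ∂[p,q,r] = [q,r] − [p,r] + [p,q]. For instance
  ∂[1,5,6] = [5,6] − [1,6] + [1,5],
  ∂[1,2,4] = [2,4] − [1,4] + [1,2].
As a 12×6 matrix over Z this has rank 6, with invariant factors (1,1,1,1,1,1).

Now H_k = ker ∂_k / im ∂_{k+1}, so:

  H_0: rank C_0 − rank ∂_1 = 6 − 5 = 1, and the invariant factors of ∂_1 are all 1, so H_0 = Z.
  H_1: rank ker ∂_1 − rank ∂_2 = (12 − 5) − 6 = 1, and the invariant factors of ∂_2 are all 1, so H_1 = Z.
  H_2: rank ker ∂_2 − rank ∂_3 = (6 − 6) − 0 = 0, and there is no ∂_3, so H_2 = 0.

H_0 ≅ Z,  H_1 ≅ Z,  H_2 = 0.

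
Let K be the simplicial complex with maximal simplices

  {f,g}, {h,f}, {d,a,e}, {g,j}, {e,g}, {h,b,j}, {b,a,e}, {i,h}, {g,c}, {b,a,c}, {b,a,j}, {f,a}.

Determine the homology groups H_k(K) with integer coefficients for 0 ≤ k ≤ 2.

H_0 ≅ Z,  H_1 ≅ Z^4,  H_2 = 0.

Fix the vertex order a < b < c < d < e < f < g < h < i < j and write every simplex with vertices in increasing order. Then dim K = 2 and the simplices of K are:

  0-simplices (10): a, b, c, d, e, f, g, h, i, j
  1-simplices (18): ab, ac, ad, ae, af, aj, bc, be, bh, bj, cg, de, eg, fg, fh, gj, hi, hj
  2-simplices (5): abc, abe, abj, ade, bhj

Hence C_0 ≅ Z^10, C_1 ≅ Z^18, C_2 ≅ Z^5.

∂_1: C_1 → C_0 is given by ∂[p,q] = [q] − [p]. For instance
  ∂fh = h − f.
This gives a 10×18 integer matrix of rank 9; reducing to Smith normal form yields diagonal entries (1,1,1,1,1,1,1,1,1).

∂_2: C_2 → C_1 maps a triangle to the signed sum of its edges. For instance
  ∂bhj = hj − bj + bh,
  ∂ade = de − ae + ad.
As a 18×5 matrix over Z this has rank 5, with invariant factors (1,1,1,1,1).

Reading off H_k = ker ∂_k / im ∂_{k+1}:

  H_0: rank C_0 − rank ∂_1 = 10 − 9 = 1, and the invariant factors of ∂_1 are all 1, so H_0 = Z.
  H_1: rank ker ∂_1 − rank ∂_2 = (18 − 9) − 5 = 4, and the invariant factors of ∂_2 are all 1, so H_1 = Z^4.
  H_2: rank ker ∂_2 − rank ∂_3 = (5 − 5) − 0 = 0, and there is no ∂_3, so H_2 = 0.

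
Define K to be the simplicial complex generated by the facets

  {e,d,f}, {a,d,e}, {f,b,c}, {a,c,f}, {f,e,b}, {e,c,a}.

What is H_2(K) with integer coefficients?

Order the vertices as a < b < c < d < e < f. Listing each simplex with vertices in this order, K has dimension 2 with simplices:

  0-simplices (6): a, b, c, d, e, f
  1-simplices (12): ac, ad, ae, af, bc, be, bf, ce, cf, de, df, ef
  2-simplices (6): ace, acf, ade, bcf, bef, def

Hence C_0 ≅ Z^6, C_1 ≅ Z^12, C_2 ≅ Z^6.

Boundary ∂_1: C_1 → C_0 is given by ∂[p,q] = [q] − [p]. For instance
  ∂ae = e − a.
The resulting 6×12 matrix has rank 5, and its Smith normal form has invariant factors (1,1,1,1,1).

The boundary map ∂_2: C_2 → C_1 acts by ∂[p,q,r] = [q,r] − [p,r] + [p,q]. For instance
  ∂def = ef − df + de,
  ∂ade = de − ae + ad.
The resulting 12×6 matrix has rank 6, and its Smith normal form has invariant factors (1,1,1,1,1,1).

Computing H_k = (kernel of ∂_k) / (image of ∂_{k+1}):

  H_2: rank ker ∂_2 − rank ∂_3 = (6 − 6) − 0 = 0, and there is no ∂_3, so H_2 ≅ 0.

H_2 = 0.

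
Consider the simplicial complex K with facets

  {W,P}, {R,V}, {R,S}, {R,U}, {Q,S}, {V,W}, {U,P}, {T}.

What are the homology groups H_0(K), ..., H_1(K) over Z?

Order the vertices as P < Q < R < S < T < U < V < W. Listing each simplex with vertices in this order, K has dimension 1 with simplices:

  0-simplices (8): P, Q, R, S, T, U, V, W
  1-simplices (7): PU, PW, QS, RS, RU, RV, VW

Hence C_0 ≅ Z^8, C_1 ≅ Z^7.

Boundary ∂_1: C_1 → C_0 is given by ∂[p,q] = [q] − [p]. For instance
  ∂VW = W − V.
The resulting 8×7 matrix has rank 6, and its Smith normal form has invariant factors (1,1,1,1,1,1).

From H_k ≅ ker(∂_k) / im(∂_{k+1}) we obtain:

  H_0: rank C_0 − rank ∂_1 = 8 − 6 = 2, and the invariant factors of ∂_1 are all 1, so H_0 ≅ Z^2.
  H_1: rank ker ∂_1 − rank ∂_2 = (7 − 6) − 0 = 1, and there is no ∂_2, so H_1 ≅ Z.

H_0 = Z^2,  H_1 = Z.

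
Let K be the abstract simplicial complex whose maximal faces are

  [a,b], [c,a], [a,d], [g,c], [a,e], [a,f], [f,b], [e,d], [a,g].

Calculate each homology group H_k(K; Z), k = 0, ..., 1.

Take the total order a < b < c < d < e < f < g on the vertex set. Then K (dimension 1) consists of the simplices:

  0-simplices (7): a, b, c, d, e, f, g
  1-simplices (9): ab, ac, ad, ae, af, ag, bf, cg, de

giving chain groups C_0 ≅ Z^7, C_1 ≅ Z^9.

Boundary ∂_1: C_1 → C_0 maps an edge to its endpoints' difference, ∂[p,q] = q − p. For instance
  ∂bf = f − b.
This gives a 7×9 integer matrix of rank 6; reducing to Smith normal form yields diagonal entries (1,1,1,1,1,1).

Computing H_k = (kernel of ∂_k) / (image of ∂_{k+1}):

  H_0: rank C_0 − rank ∂_1 = 7 − 6 = 1, and the invariant factors of ∂_1 are all 1, so H_0 = Z.
  H_1: rank ker ∂_1 − rank ∂_2 = (9 − 6) − 0 = 3, and there is no ∂_2, so H_1 = Z^3.

H_0 = Z,  H_1 = Z^3.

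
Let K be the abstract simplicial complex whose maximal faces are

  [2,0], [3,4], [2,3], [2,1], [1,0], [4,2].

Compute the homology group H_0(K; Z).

H_0 = Z.

Order the vertices as 0 < 1 < 2 < 3 < 4. Listing each simplex with vertices in this order, K has dimension 1 with simplices:

  0-simplices (5): [0], [1], [2], [3], [4]
  1-simplices (6): [0,1], [0,2], [1,2], [2,3], [2,4], [3,4]

so the chain groups are C_0 ≅ Z^5, C_1 ≅ Z^6.

Boundary ∂_1: C_1 → C_0 is given by ∂[p,q] = [q] − [p]. For instance
  ∂[2,4] = [4] − [2].
The 5×6 boundary matrix has rank 4 and Smith normal form diag(1,1,1,1).

Reading off H_k = ker ∂_k / im ∂_{k+1}:

  H_0: rank C_0 − rank ∂_1 = 5 − 4 = 1, and the invariant factors of ∂_1 are all 1, so H_0 = Z.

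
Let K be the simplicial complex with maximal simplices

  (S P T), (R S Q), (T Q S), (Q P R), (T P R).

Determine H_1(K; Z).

H_1 ≅ Z.

K has 5 vertices, 10 edges, 5 triangles.
rank ∂_1 = 4, rank ∂_2 = 5 ⇒ b_1 = 10 − 4 − 5 = 1; all invariant factors of ∂_2 are 1 so no torsion. So H_1 = Z.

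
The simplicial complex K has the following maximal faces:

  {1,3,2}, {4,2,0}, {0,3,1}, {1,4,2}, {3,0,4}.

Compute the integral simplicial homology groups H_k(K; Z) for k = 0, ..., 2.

H_0 ≅ Z,  H_1 ≅ Z,  H_2 = 0.

Fix the vertex order 0 < 1 < 2 < 3 < 4 and write every simplex with vertices in increasing order. Then dim K = 2 and the simplices of K are:

  0-simplices (5): [0], [1], [2], [3], [4]
  1-simplices (10): [0,1], [0,2], [0,3], [0,4], [1,2], [1,3], [1,4], [2,3], [2,4], [3,4]
  2-simplices (5): [0,1,3], [0,2,4], [0,3,4], [1,2,3], [1,2,4]

giving chain groups C_0 ≅ Z^5, C_1 ≅ Z^10, C_2 ≅ Z^5.

Boundary ∂_1: C_1 → C_0 sends each edge [p,q] (with p < q) to q − p.
As a 5×10 matrix over Z this has rank 4, with invariant factors (1,1,1,1).

Boundary ∂_2: C_2 → C_1 sends each 2-simplex [p,q,r] to [q,r] − [p,r] + [p,q]. For instance
  ∂[0,3,4] = [3,4] − [0,4] + [0,3],
  ∂[1,2,3] = [2,3] − [1,3] + [1,2].
The 10×5 boundary matrix has rank 5 and Smith normal form diag(1,1,1,1,1).

Now H_k = ker ∂_k / im ∂_{k+1}, so:

  H_0: rank C_0 − rank ∂_1 = 5 − 4 = 1, and the invariant factors of ∂_1 are all 1, so H_0 ≅ Z.
  H_1: rank ker ∂_1 − rank ∂_2 = (10 − 4) − 5 = 1, and the invariant factors of ∂_2 are all 1, so H_1 ≅ Z.
  H_2: rank ker ∂_2 − rank ∂_3 = (5 − 5) − 0 = 0, and there is no ∂_3, so H_2 ≅ 0.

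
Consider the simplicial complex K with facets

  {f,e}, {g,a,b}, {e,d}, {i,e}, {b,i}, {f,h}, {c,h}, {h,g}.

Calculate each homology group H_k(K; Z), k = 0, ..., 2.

H_0 = Z,  H_1 = Z,  H_2 = 0.

Order the vertices as a < b < c < d < e < f < g < h < i. Listing each simplex with vertices in this order, K has dimension 2 with simplices:

  0-simplices (9): a, b, c, d, e, f, g, h, i
  1-simplices (10): ab, ag, bg, bi, ch, de, ef, ei, fh, gh
  2-simplices (1): abg

so the chain groups are C_0 ≅ Z^9, C_1 ≅ Z^10, C_2 ≅ Z^1.

∂_1: C_1 → C_0 sends each edge [p,q] (with p < q) to q − p.
The resulting 9×10 matrix has rank 8, and its Smith normal form has invariant factors (1,1,1,1,1,1,1,1).

The boundary map ∂_2: C_2 → C_1 maps a triangle to the signed sum of its edges. For instance
  ∂abg = bg − ag + ab.
As a 10×1 matrix over Z this has rank 1, with invariant factors (1).

Reading off H_k = ker ∂_k / im ∂_{k+1}:

  H_0: rank C_0 − rank ∂_1 = 9 − 8 = 1, and the invariant factors of ∂_1 are all 1, so H_0 = Z.
  H_1: rank ker ∂_1 − rank ∂_2 = (10 − 8) − 1 = 1, and the invariant factors of ∂_2 are all 1, so H_1 = Z.
  H_2: rank ker ∂_2 − rank ∂_3 = (1 − 1) − 0 = 0, and there is no ∂_3, so H_2 = 0.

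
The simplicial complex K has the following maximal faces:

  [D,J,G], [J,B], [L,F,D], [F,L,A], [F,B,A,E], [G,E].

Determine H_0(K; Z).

Take the total order A < B < D < E < F < G < J < L on the vertex set. Then K (dimension 3) consists of the simplices:

  0-simplices (8): A, B, D, E, F, G, J, L
  1-simplices (15): AB, AE, AF, AL, BE, BF, BJ, DF, DG, DJ, DL, EF, EG, FL, GJ
  2-simplices (7): ABE, ABF, AEF, AFL, BEF, DFL, DGJ
  3-simplices (1): ABEF

giving chain groups C_0 ≅ Z^8, C_1 ≅ Z^15, C_2 ≅ Z^7, C_3 ≅ Z^1.

The boundary map ∂_1: C_1 → C_0 is given by ∂[p,q] = [q] − [p].
The 8×15 boundary matrix has rank 7 and Smith normal form diag(1,1,1,1,1,1,1).

∂_2: C_2 → C_1 acts by ∂[p,q,r] = [q,r] − [p,r] + [p,q]. For instance
  ∂AFL = FL − AL + AF,
  ∂DGJ = GJ − DJ + DG.
As a 15×7 matrix over Z this has rank 6, with invariant factors (1,1,1,1,1,1).

Boundary ∂_3: C_3 → C_2 sends each 3-simplex σ to the alternating sum Σ_i (−1)^i (σ with its i-th vertex removed). For instance
  ∂ABEF = BEF − AEF + ABF − ABE.
This gives a 7×1 integer matrix of rank 1; reducing to Smith normal form yields diagonal entries (1).

Now H_k = ker ∂_k / im ∂_{k+1}, so:

  H_0: rank C_0 − rank ∂_1 = 8 − 7 = 1, and the invariant factors of ∂_1 are all 1, so H_0 = Z.

H_0 = Z.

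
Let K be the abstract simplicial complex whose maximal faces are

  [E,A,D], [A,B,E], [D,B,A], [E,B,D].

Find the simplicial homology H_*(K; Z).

H_0 = Z,  H_1 = 0,  H_2 = Z.

Order the vertices as A < B < D < E. Listing each simplex with vertices in this order, K has dimension 2 with simplices:

  0-simplices (4): A, B, D, E
  1-simplices (6): AB, AD, AE, BD, BE, DE
  2-simplices (4): ABD, ABE, ADE, BDE

giving chain groups C_0 ≅ Z^4, C_1 ≅ Z^6, C_2 ≅ Z^4.

∂_1: C_1 → C_0 is given by ∂[p,q] = [q] − [p]. For instance
  ∂DE = E − D.
The 4×6 boundary matrix has rank 3 and Smith normal form diag(1,1,1).

∂_2: C_2 → C_1 sends each 2-simplex [p,q,r] to [q,r] − [p,r] + [p,q]. For instance
  ∂ABD = BD − AD + AB,
  ∂ADE = DE − AE + AD.
The resulting 6×4 matrix has rank 3, and its Smith normal form has invariant factors (1,1,1).

From H_k ≅ ker(∂_k) / im(∂_{k+1}) we obtain:

  H_0: rank C_0 − rank ∂_1 = 4 − 3 = 1, and the invariant factors of ∂_1 are all 1, so H_0 ≅ Z.
  H_1: rank ker ∂_1 − rank ∂_2 = (6 − 3) − 3 = 0, and the invariant factors of ∂_2 are all 1, so H_1 ≅ 0.
  H_2: rank ker ∂_2 − rank ∂_3 = (4 − 3) − 0 = 1, and there is no ∂_3, so H_2 ≅ Z.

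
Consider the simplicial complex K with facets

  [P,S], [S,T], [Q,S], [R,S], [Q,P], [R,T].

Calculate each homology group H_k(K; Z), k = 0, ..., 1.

H_0 ≅ Z,  H_1 ≅ Z^2.

Take the total order P < Q < R < S < T on the vertex set. Then K (dimension 1) consists of the simplices:

  0-simplices (5): P, Q, R, S, T
  1-simplices (6): PQ, PS, QS, RS, RT, ST

giving chain groups C_0 ≅ Z^5, C_1 ≅ Z^6.

Boundary ∂_1: C_1 → C_0 sends each edge [p,q] (with p < q) to q − p. For instance
  ∂ST = T − S.
As a 5×6 matrix over Z this has rank 4, with invariant factors (1,1,1,1).

Now H_k = ker ∂_k / im ∂_{k+1}, so:

  H_0: rank C_0 − rank ∂_1 = 5 − 4 = 1, and the invariant factors of ∂_1 are all 1, so H_0 ≅ Z.
  H_1: rank ker ∂_1 − rank ∂_2 = (6 − 4) − 0 = 2, and there is no ∂_2, so H_1 ≅ Z^2.

As a check, the Euler characteristic is 5 − 6 = -1, which agrees with 1 − 2 = -1.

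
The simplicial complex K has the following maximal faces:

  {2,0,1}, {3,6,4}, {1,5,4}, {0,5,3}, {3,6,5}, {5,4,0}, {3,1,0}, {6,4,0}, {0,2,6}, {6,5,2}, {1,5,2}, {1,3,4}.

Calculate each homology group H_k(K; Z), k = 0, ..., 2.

H_0 ≅ Z,  H_1 ≅ Z/2Z,  H_2 = 0.

Order the vertices as 0 < 1 < 2 < 3 < 4 < 5 < 6. Listing each simplex with vertices in this order, K has dimension 2 with simplices:

  0-simplices (7): [0], [1], [2], [3], [4], [5], [6]
  1-simplices (18): [0,1], [0,2], [0,3], [0,4], [0,5], [0,6], [1,2], [1,3], [1,4], [1,5], [2,5], [2,6], [3,4], [3,5], [3,6], [4,5], [4,6], [5,6]
  2-simplices (12): [0,1,2], [0,1,3], [0,2,6], [0,3,5], [0,4,5], [0,4,6], [1,2,5], [1,3,4], [1,4,5], [2,5,6], [3,4,6], [3,5,6]

Hence C_0 ≅ Z^7, C_1 ≅ Z^18, C_2 ≅ Z^12.

Boundary ∂_1: C_1 → C_0 sends each edge [p,q] (with p < q) to q − p. For instance
  ∂[3,5] = [5] − [3].
This gives a 7×18 integer matrix of rank 6; reducing to Smith normal form yields diagonal entries (1,1,1,1,1,1).

The boundary map ∂_2: C_2 → C_1 sends each 2-simplex [p,q,r] to [q,r] − [p,r] + [p,q]. For instance
  ∂[3,5,6] = [5,6] − [3,6] + [3,5],
  ∂[1,2,5] = [2,5] − [1,5] + [1,2].
As a 18×12 matrix over Z this has rank 12, with invariant factors (1,1,1,1,1,1,1,1,1,1,1,2).

Now H_k = ker ∂_k / im ∂_{k+1}, so:

  H_0: rank C_0 − rank ∂_1 = 7 − 6 = 1, and the invariant factors of ∂_1 are all 1, so H_0 = Z.
  H_1: rank ker ∂_1 − rank ∂_2 = (18 − 6) − 12 = 0, and ∂_2 has invariant factor 2 > 1, so H_1 = Z/2Z.
  H_2: rank ker ∂_2 − rank ∂_3 = (12 − 12) − 0 = 0, and there is no ∂_3, so H_2 = 0.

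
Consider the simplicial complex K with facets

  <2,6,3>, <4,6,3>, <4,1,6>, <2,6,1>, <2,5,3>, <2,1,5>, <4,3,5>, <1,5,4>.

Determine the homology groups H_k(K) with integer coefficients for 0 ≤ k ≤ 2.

H_0 = Z,  H_1 = 0,  H_2 = Z.

Take the total order 1 < 2 < 3 < 4 < 5 < 6 on the vertex set. Then K (dimension 2) consists of the simplices:

  0-simplices (6): [1], [2], [3], [4], [5], [6]
  1-simplices (12): [1,2], [1,4], [1,5], [1,6], [2,3], [2,5], [2,6], [3,4], [3,5], [3,6], [4,5], [4,6]
  2-simplices (8): [1,2,5], [1,2,6], [1,4,5], [1,4,6], [2,3,5], [2,3,6], [3,4,5], [3,4,6]

so the chain groups are C_0 ≅ Z^6, C_1 ≅ Z^12, C_2 ≅ Z^8.

∂_1: C_1 → C_0 sends each edge [p,q] (with p < q) to q − p.
As a 6×12 matrix over Z this has rank 5, with invariant factors (1,1,1,1,1).

∂_2: C_2 → C_1 sends each 2-simplex [p,q,r] to [q,r] − [p,r] + [p,q]. For instance
  ∂[2,3,5] = [3,5] − [2,5] + [2,3],
  ∂[1,4,6] = [4,6] − [1,6] + [1,4].
The 12×8 boundary matrix has rank 7 and Smith normal form diag(1,1,1,1,1,1,1).

From H_k ≅ ker(∂_k) / im(∂_{k+1}) we obtain:

  H_0: rank C_0 − rank ∂_1 = 6 − 5 = 1, and the invariant factors of ∂_1 are all 1, so H_0 = Z.
  H_1: rank ker ∂_1 − rank ∂_2 = (12 − 5) − 7 = 0, and the invariant factors of ∂_2 are all 1, so H_1 = 0.
  H_2: rank ker ∂_2 − rank ∂_3 = (8 − 7) − 0 = 1, and there is no ∂_3, so H_2 = Z.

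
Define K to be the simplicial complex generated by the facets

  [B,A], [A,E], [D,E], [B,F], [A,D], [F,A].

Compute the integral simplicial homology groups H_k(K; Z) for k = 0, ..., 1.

Take the total order A < B < D < E < F on the vertex set. Then K (dimension 1) consists of the simplices:

  0-simplices (5): A, B, D, E, F
  1-simplices (6): AB, AD, AE, AF, BF, DE

so the chain groups are C_0 ≅ Z^5, C_1 ≅ Z^6.

The boundary map ∂_1: C_1 → C_0 sends each edge [p,q] (with p < q) to q − p.
This gives a 5×6 integer matrix of rank 4; reducing to Smith normal form yields diagonal entries (1,1,1,1).

Computing H_k = (kernel of ∂_k) / (image of ∂_{k+1}):

  H_0: rank C_0 − rank ∂_1 = 5 − 4 = 1, and the invariant factors of ∂_1 are all 1, so H_0 ≅ Z.
  H_1: rank ker ∂_1 − rank ∂_2 = (6 − 4) − 0 = 2, and there is no ∂_2, so H_1 ≅ Z^2.

As a check, the Euler characteristic is 5 − 6 = -1, which agrees with 1 − 2 = -1.
(K is a triangulation of a wedge of 2 circles.)

H_0 ≅ Z,  H_1 ≅ Z^2.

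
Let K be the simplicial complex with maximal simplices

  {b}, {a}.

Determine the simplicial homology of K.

H_0 ≅ Z^2.

We work with the vertex ordering a < b. The simplices of K, each written with vertices in increasing order, are:

  0-simplices (2): a, b

so the chain groups are C_0 ≅ Z^2.

Reading off H_k = ker ∂_k / im ∂_{k+1}:

  H_0: rank C_0 − rank ∂_1 = 2 − 0 = 2, and there is no ∂_1, so H_0 ≅ Z^2.

(K is a triangulation of a set of 2 points.)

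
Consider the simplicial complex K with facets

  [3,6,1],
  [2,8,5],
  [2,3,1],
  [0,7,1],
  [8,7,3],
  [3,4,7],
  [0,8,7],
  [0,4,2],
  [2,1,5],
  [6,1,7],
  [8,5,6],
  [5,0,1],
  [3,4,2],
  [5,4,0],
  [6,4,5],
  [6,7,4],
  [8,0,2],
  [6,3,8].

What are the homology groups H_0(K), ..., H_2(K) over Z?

Take the total order 0 < 1 < 2 < 3 < 4 < 5 < 6 < 7 < 8 on the vertex set. Then K (dimension 2) consists of the simplices:

  0-simplices (9): [0], [1], [2], [3], [4], [5], [6], [7], [8]
  1-simplices (27): (27 of them)
  2-simplices (18): [0,1,5], [0,1,7], [0,2,4], [0,2,8], [0,4,5], [0,7,8], [1,2,3], [1,2,5], [1,3,6], [1,6,7], [2,3,4], [2,5,8], [3,4,7], [3,6,8], [3,7,8], [4,5,6], [4,6,7], [5,6,8]

so the chain groups are C_0 ≅ Z^9, C_1 ≅ Z^27, C_2 ≅ Z^18.

∂_1: C_1 → C_0 maps an edge to its endpoints' difference, ∂[p,q] = q − p. For instance
  ∂[7,8] = [8] − [7].
The 9×27 boundary matrix has rank 8 and Smith normal form diag(1,1,1,1,1,1,1,1).

The boundary map ∂_2: C_2 → C_1 acts by ∂[p,q,r] = [q,r] − [p,r] + [p,q]. For instance
  ∂[1,2,5] = [2,5] − [1,5] + [1,2],
  ∂[3,4,7] = [4,7] − [3,7] + [3,4].
The 27×18 boundary matrix has rank 18 and Smith normal form diag(1,1,1,1,1,1,1,1,1,1,1,1,1,1,1,1,1,2).

Now H_k = ker ∂_k / im ∂_{k+1}, so:

  H_0: rank C_0 − rank ∂_1 = 9 − 8 = 1, and the invariant factors of ∂_1 are all 1, so H_0 = Z.
  H_1: rank ker ∂_1 − rank ∂_2 = (27 − 8) − 18 = 1, and ∂_2 has invariant factor 2 > 1, so H_1 = Z ⊕ Z/2.
  H_2: rank ker ∂_2 − rank ∂_3 = (18 − 18) − 0 = 0, and there is no ∂_3, so H_2 = 0.

As a check, the Euler characteristic is 9 − 27 + 18 = 0, which agrees with 1 − 1 + 0 = 0.

H_0 ≅ Z,  H_1 ≅ Z ⊕ Z/2,  H_2 = 0.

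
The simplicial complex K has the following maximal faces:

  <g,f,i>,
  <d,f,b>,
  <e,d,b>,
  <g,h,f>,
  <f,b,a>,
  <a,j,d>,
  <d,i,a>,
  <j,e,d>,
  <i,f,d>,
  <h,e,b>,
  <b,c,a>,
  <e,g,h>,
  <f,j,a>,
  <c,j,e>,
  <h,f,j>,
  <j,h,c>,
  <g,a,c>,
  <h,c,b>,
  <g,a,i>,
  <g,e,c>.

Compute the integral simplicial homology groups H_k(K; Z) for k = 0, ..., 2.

H_0 = Z,  H_1 = Z × Z/2,  H_2 = 0.

We work with the vertex ordering a < b < c < d < e < f < g < h < i < j. The simplices of K, each written with vertices in increasing order, are:

  0-simplices (10): a, b, c, d, e, f, g, h, i, j
  1-simplices (30): ab, ac, ad, af, ag, ai, aj, bc, bd, be, bf, bh, ce, cg, ch, cj, de, df, di, dj, eg, eh, ej, fg, fh, fi, fj, gh, gi, hj
  2-simplices (20): abc, abf, acg, adi, adj, afj, agi, bch, bde, bdf, beh, ceg, cej, chj, dej, dfi, egh, fgh, fgi, fhj

giving chain groups C_0 ≅ Z^10, C_1 ≅ Z^30, C_2 ≅ Z^20.

∂_1: C_1 → C_0 maps an edge to its endpoints' difference, ∂[p,q] = q − p. For instance
  ∂df = f − d.
As a 10×30 matrix over Z this has rank 9, with invariant factors (1,1,1,1,1,1,1,1,1).

The boundary map ∂_2: C_2 → C_1 acts by ∂[p,q,r] = [q,r] − [p,r] + [p,q]. For instance
  ∂cej = ej − cj + ce,
  ∂bde = de − be + bd.
The resulting 30×20 matrix has rank 20, and its Smith normal form has invariant factors (1,1,1,1,1,1,1,1,1,1,1,1,1,1,1,1,1,1,1,2).

Now H_k = ker ∂_k / im ∂_{k+1}, so:

  H_0: rank C_0 − rank ∂_1 = 10 − 9 = 1, and the invariant factors of ∂_1 are all 1, so H_0 ≅ Z.
  H_1: rank ker ∂_1 − rank ∂_2 = (30 − 9) − 20 = 1, and ∂_2 has invariant factor 2 > 1, so H_1 ≅ Z × Z/2.
  H_2: rank ker ∂_2 − rank ∂_3 = (20 − 20) − 0 = 0, and there is no ∂_3, so H_2 ≅ 0.

(K is a triangulation of the Klein bottle.)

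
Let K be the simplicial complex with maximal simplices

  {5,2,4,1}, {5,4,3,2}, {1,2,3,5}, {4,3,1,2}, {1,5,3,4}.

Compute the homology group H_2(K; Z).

Fix the vertex order 1 < 2 < 3 < 4 < 5 and write every simplex with vertices in increasing order. Then dim K = 3 and the simplices of K are:

  0-simplices (5): [1], [2], [3], [4], [5]
  1-simplices (10): [1,2], [1,3], [1,4], [1,5], [2,3], [2,4], [2,5], [3,4], [3,5], [4,5]
  2-simplices (10): [1,2,3], [1,2,4], [1,2,5], [1,3,4], [1,3,5], [1,4,5], [2,3,4], [2,3,5], [2,4,5], [3,4,5]
  3-simplices (5): [1,2,3,4], [1,2,3,5], [1,2,4,5], [1,3,4,5], [2,3,4,5]

Hence C_0 ≅ Z^5, C_1 ≅ Z^10, C_2 ≅ Z^10, C_3 ≅ Z^5.

The boundary map ∂_1: C_1 → C_0 maps an edge to its endpoints' difference, ∂[p,q] = q − p. For instance
  ∂[2,4] = [4] − [2].
As a 5×10 matrix over Z this has rank 4, with invariant factors (1,1,1,1).

∂_2: C_2 → C_1 maps a triangle to the signed sum of its edges. For instance
  ∂[2,3,5] = [3,5] − [2,5] + [2,3],
  ∂[2,4,5] = [4,5] − [2,5] + [2,4].
This gives a 10×10 integer matrix of rank 6; reducing to Smith normal form yields diagonal entries (1,1,1,1,1,1).

Boundary ∂_3: C_3 → C_2 sends each 3-simplex σ to the alternating sum Σ_i (−1)^i (σ with its i-th vertex removed). For instance
  ∂[1,3,4,5] = [3,4,5] − [1,4,5] + [1,3,5] − [1,3,4],
  ∂[2,3,4,5] = [3,4,5] − [2,4,5] + [2,3,5] − [2,3,4].
As a 10×5 matrix over Z this has rank 4, with invariant factors (1,1,1,1).

From H_k ≅ ker(∂_k) / im(∂_{k+1}) we obtain:

  H_2: rank ker ∂_2 − rank ∂_3 = (10 − 6) − 4 = 0, and the invariant factors of ∂_3 are all 1, so H_2 = 0.

(K is a triangulation of the 3-sphere S^3.)

H_2 = 0.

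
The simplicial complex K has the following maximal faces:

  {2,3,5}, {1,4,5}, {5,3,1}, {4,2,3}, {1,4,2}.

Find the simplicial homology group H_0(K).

H_0 = Z.

Take the total order 1 < 2 < 3 < 4 < 5 on the vertex set. Then K (dimension 2) consists of the simplices:

  0-simplices (5): [1], [2], [3], [4], [5]
  1-simplices (10): [1,2], [1,3], [1,4], [1,5], [2,3], [2,4], [2,5], [3,4], [3,5], [4,5]
  2-simplices (5): [1,2,4], [1,3,5], [1,4,5], [2,3,4], [2,3,5]

so the chain groups are C_0 ≅ Z^5, C_1 ≅ Z^10, C_2 ≅ Z^5.

Boundary ∂_1: C_1 → C_0 is given by ∂[p,q] = [q] − [p]. For instance
  ∂[3,4] = [4] − [3].
The 5×10 boundary matrix has rank 4 and Smith normal form diag(1,1,1,1).

∂_2: C_2 → C_1 acts by ∂[p,q,r] = [q,r] − [p,r] + [p,q]. For instance
  ∂[1,4,5] = [4,5] − [1,5] + [1,4],
  ∂[2,3,4] = [3,4] − [2,4] + [2,3].
The resulting 10×5 matrix has rank 5, and its Smith normal form has invariant factors (1,1,1,1,1).

Now H_k = ker ∂_k / im ∂_{k+1}, so:

  H_0: rank C_0 − rank ∂_1 = 5 − 4 = 1, and the invariant factors of ∂_1 are all 1, so H_0 ≅ Z.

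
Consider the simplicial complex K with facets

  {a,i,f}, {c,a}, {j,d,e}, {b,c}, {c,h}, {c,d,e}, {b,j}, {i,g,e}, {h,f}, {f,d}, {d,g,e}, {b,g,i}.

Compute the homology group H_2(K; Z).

Take the total order a < b < c < d < e < f < g < h < i < j on the vertex set. Then K (dimension 2) consists of the simplices:

  0-simplices (10): a, b, c, d, e, f, g, h, i, j
  1-simplices (20): ac, af, ai, bc, bg, bi, bj, cd, ce, ch, de, df, dg, dj, eg, ei, ej, fh, fi, gi
  2-simplices (6): afi, bgi, cde, deg, dej, egi

Hence C_0 ≅ Z^10, C_1 ≅ Z^20, C_2 ≅ Z^6.

The boundary map ∂_1: C_1 → C_0 sends each edge [p,q] (with p < q) to q − p. For instance
  ∂df = f − d.
As a 10×20 matrix over Z this has rank 9, with invariant factors (1,1,1,1,1,1,1,1,1).

Boundary ∂_2: C_2 → C_1 maps a triangle to the signed sum of its edges. For instance
  ∂cde = de − ce + cd,
  ∂afi = fi − ai + af.
This gives a 20×6 integer matrix of rank 6; reducing to Smith normal form yields diagonal entries (1,1,1,1,1,1).

From H_k ≅ ker(∂_k) / im(∂_{k+1}) we obtain:

  H_2: rank ker ∂_2 − rank ∂_3 = (6 − 6) − 0 = 0, and there is no ∂_3, so H_2 = 0.

H_2 ≅ 0.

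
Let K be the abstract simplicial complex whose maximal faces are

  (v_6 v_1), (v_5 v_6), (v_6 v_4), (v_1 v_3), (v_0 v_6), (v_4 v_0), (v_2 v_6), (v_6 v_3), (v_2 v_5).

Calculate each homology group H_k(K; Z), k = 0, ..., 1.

H_0 = Z,  H_1 = Z^3.

Take the total order v_0 < v_1 < v_2 < v_3 < v_4 < v_5 < v_6 on the vertex set. Then K (dimension 1) consists of the simplices:

  0-simplices (7): [v_0], [v_1], [v_2], [v_3], [v_4], [v_5], [v_6]
  1-simplices (9): [v_0,v_4], [v_0,v_6], [v_1,v_3], [v_1,v_6], [v_2,v_5], [v_2,v_6], [v_3,v_6], [v_4,v_6], [v_5,v_6]

so the chain groups are C_0 ≅ Z^7, C_1 ≅ Z^9.

∂_1: C_1 → C_0 maps an edge to its endpoints' difference, ∂[p,q] = q − p. For instance
  ∂[v_2,v_6] = [v_6] − [v_2].
As a 7×9 matrix over Z this has rank 6, with invariant factors (1,1,1,1,1,1).

From H_k ≅ ker(∂_k) / im(∂_{k+1}) we obtain:

  H_0: rank C_0 − rank ∂_1 = 7 − 6 = 1, and the invariant factors of ∂_1 are all 1, so H_0 = Z.
  H_1: rank ker ∂_1 − rank ∂_2 = (9 − 6) − 0 = 3, and there is no ∂_2, so H_1 = Z^3.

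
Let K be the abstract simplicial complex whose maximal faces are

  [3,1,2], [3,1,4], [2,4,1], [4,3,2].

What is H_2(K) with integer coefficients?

H_2 = Z.

K has 4 vertices, 6 edges, 4 triangles.
rank ∂_2 = 3, rank ∂_3 = 0 ⇒ b_2 = 4 − 3 − 0 = 1. So H_2 = Z.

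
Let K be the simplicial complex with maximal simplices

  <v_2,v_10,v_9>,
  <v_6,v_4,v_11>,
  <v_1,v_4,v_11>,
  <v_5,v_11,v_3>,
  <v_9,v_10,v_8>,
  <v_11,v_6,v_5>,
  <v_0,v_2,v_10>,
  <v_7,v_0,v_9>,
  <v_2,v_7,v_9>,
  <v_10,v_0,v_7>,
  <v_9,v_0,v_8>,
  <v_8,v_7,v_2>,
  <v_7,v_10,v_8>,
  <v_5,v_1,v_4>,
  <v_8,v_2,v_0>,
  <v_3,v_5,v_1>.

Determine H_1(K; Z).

K has 12 vertices, 27 edges, 16 triangles.
rank ∂_1 = 10, rank ∂_2 = 16 ⇒ b_1 = 27 − 10 − 16 = 1; ∂_2 has invariant factor(s) [2] giving torsion. So H_1 = Z ⊕ Z/2.

H_1 ≅ Z ⊕ Z/2.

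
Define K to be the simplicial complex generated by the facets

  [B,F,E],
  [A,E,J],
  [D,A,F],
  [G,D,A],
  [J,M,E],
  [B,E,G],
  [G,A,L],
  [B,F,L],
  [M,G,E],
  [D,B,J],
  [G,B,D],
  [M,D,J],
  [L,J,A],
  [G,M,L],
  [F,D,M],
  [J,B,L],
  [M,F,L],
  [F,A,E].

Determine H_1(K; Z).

H_1 ≅ Z^2.

Take the total order A < B < D < E < F < G < J < L < M on the vertex set. Then K (dimension 2) consists of the simplices:

  0-simplices (9): A, B, D, E, F, G, J, L, M
  1-simplices (27): AD, AE, AF, AG, AJ, AL, BD, BE, BF, BG, BJ, BL, DF, DG, DJ, DM, EF, EG, EJ, EM, FL, FM, GL, GM, JL, JM, LM
  2-simplices (18): ADF, ADG, AEF, AEJ, AGL, AJL, BDG, BDJ, BEF, BEG, BFL, BJL, DFM, DJM, EGM, EJM, FLM, GLM

giving chain groups C_0 ≅ Z^9, C_1 ≅ Z^27, C_2 ≅ Z^18.

The boundary map ∂_1: C_1 → C_0 is given by ∂[p,q] = [q] − [p]. For instance
  ∂BE = E − B.
The resulting 9×27 matrix has rank 8, and its Smith normal form has invariant factors (1,1,1,1,1,1,1,1).

Boundary ∂_2: C_2 → C_1 sends each 2-simplex [p,q,r] to [q,r] − [p,r] + [p,q]. For instance
  ∂EGM = GM − EM + EG,
  ∂BEF = EF − BF + BE.
The resulting 27×18 matrix has rank 17, and its Smith normal form has invariant factors (1,1,1,1,1,1,1,1,1,1,1,1,1,1,1,1,1).

Computing H_k = (kernel of ∂_k) / (image of ∂_{k+1}):

  H_1: rank ker ∂_1 − rank ∂_2 = (27 − 8) − 17 = 2, and the invariant factors of ∂_2 are all 1, so H_1 = Z^2.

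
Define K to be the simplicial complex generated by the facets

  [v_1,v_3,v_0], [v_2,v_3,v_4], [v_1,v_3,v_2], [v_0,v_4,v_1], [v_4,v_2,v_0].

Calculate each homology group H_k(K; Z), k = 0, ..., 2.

Take the total order v_0 < v_1 < v_2 < v_3 < v_4 on the vertex set. Then K (dimension 2) consists of the simplices:

  0-simplices (5): [v_0], [v_1], [v_2], [v_3], [v_4]
  1-simplices (10): [v_0,v_1], [v_0,v_2], [v_0,v_3], [v_0,v_4], [v_1,v_2], [v_1,v_3], [v_1,v_4], [v_2,v_3], [v_2,v_4], [v_3,v_4]
  2-simplices (5): [v_0,v_1,v_3], [v_0,v_1,v_4], [v_0,v_2,v_4], [v_1,v_2,v_3], [v_2,v_3,v_4]

Hence C_0 ≅ Z^5, C_1 ≅ Z^10, C_2 ≅ Z^5.

∂_1: C_1 → C_0 is given by ∂[p,q] = [q] − [p].
The resulting 5×10 matrix has rank 4, and its Smith normal form has invariant factors (1,1,1,1).

∂_2: C_2 → C_1 acts by ∂[p,q,r] = [q,r] − [p,r] + [p,q]. For instance
  ∂[v_0,v_1,v_3] = [v_1,v_3] − [v_0,v_3] + [v_0,v_1],
  ∂[v_1,v_2,v_3] = [v_2,v_3] − [v_1,v_3] + [v_1,v_2].
The resulting 10×5 matrix has rank 5, and its Smith normal form has invariant factors (1,1,1,1,1).

Now H_k = ker ∂_k / im ∂_{k+1}, so:

  H_0: rank C_0 − rank ∂_1 = 5 − 4 = 1, and the invariant factors of ∂_1 are all 1, so H_0 = Z.
  H_1: rank ker ∂_1 − rank ∂_2 = (10 − 4) − 5 = 1, and the invariant factors of ∂_2 are all 1, so H_1 = Z.
  H_2: rank ker ∂_2 − rank ∂_3 = (5 − 5) − 0 = 0, and there is no ∂_3, so H_2 = 0.

As a check, the Euler characteristic is 5 − 10 + 5 = 0, which agrees with 1 − 1 + 0 = 0.

H_0 = Z,  H_1 = Z,  H_2 = 0.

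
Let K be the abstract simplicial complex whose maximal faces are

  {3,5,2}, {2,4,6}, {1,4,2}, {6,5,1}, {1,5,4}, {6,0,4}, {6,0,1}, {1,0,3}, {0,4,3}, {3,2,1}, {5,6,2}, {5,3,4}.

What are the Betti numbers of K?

Order the vertices as 0 < 1 < 2 < 3 < 4 < 5 < 6. Listing each simplex with vertices in this order, K has dimension 2 with simplices:

  0-simplices (7): [0], [1], [2], [3], [4], [5], [6]
  1-simplices (18): [0,1], [0,3], [0,4], [0,6], [1,2], [1,3], [1,4], [1,5], [1,6], [2,3], [2,4], [2,5], [2,6], [3,4], [3,5], [4,5], [4,6], [5,6]
  2-simplices (12): [0,1,3], [0,1,6], [0,3,4], [0,4,6], [1,2,3], [1,2,4], [1,4,5], [1,5,6], [2,3,5], [2,4,6], [2,5,6], [3,4,5]

giving chain groups C_0 ≅ Z^7, C_1 ≅ Z^18, C_2 ≅ Z^12.

The boundary map ∂_1: C_1 → C_0 is given by ∂[p,q] = [q] − [p]. For instance
  ∂[2,3] = [3] − [2].
This gives a 7×18 integer matrix of rank 6; reducing to Smith normal form yields diagonal entries (1,1,1,1,1,1).

Boundary ∂_2: C_2 → C_1 sends each 2-simplex [p,q,r] to [q,r] − [p,r] + [p,q]. For instance
  ∂[0,1,3] = [1,3] − [0,3] + [0,1],
  ∂[2,5,6] = [5,6] − [2,6] + [2,5].
The resulting 18×12 matrix has rank 12, and its Smith normal form has invariant factors (1,1,1,1,1,1,1,1,1,1,1,2).

Computing H_k = (kernel of ∂_k) / (image of ∂_{k+1}):

  H_0: rank C_0 − rank ∂_1 = 7 − 6 = 1, and the invariant factors of ∂_1 are all 1, so H_0 ≅ Z.
  H_1: rank ker ∂_1 − rank ∂_2 = (18 − 6) − 12 = 0, and ∂_2 has invariant factor 2 > 1, so H_1 ≅ Z/2.
  H_2: rank ker ∂_2 − rank ∂_3 = (12 − 12) − 0 = 0, and there is no ∂_3, so H_2 ≅ 0.

Hence the Betti numbers are b_0 = 1, b_1 = 0, b_2 = 0.

b_0 = 1, b_1 = 0, b_2 = 0.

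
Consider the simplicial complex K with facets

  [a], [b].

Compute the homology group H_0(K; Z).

We work with the vertex ordering a < b. The simplices of K, each written with vertices in increasing order, are:

  0-simplices (2): a, b

giving chain groups C_0 ≅ Z^2.

Now H_k = ker ∂_k / im ∂_{k+1}, so:

  H_0: rank C_0 − rank ∂_1 = 2 − 0 = 2, and there is no ∂_1, so H_0 ≅ Z^2.

H_0 ≅ Z^2.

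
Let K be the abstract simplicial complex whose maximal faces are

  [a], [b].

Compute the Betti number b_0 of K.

K has 2 vertices.
rank ∂_0 = 0, rank ∂_1 = 0 ⇒ b_0 = 2 − 0 − 0 = 2. So H_0 ≅ Z^2.

b_0 = 2.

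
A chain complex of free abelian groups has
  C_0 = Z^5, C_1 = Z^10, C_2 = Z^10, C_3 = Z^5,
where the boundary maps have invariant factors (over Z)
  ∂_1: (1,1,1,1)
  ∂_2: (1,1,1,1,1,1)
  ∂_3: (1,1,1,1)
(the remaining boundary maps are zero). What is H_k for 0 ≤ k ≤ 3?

H_0: b_0 = 5 − 0 − 4 = 1; torsion from ∂_1 factors > 1: none. So H_0 ≅ Z.
H_1: b_1 = 10 − 4 − 6 = 0; torsion from ∂_2 factors > 1: none. So H_1 ≅ 0.
H_2: b_2 = 10 − 6 − 4 = 0; torsion from ∂_3 factors > 1: none. So H_2 ≅ 0.
H_3: b_3 = 5 − 4 − 0 = 1; torsion from ∂_4 factors > 1: none. So H_3 ≅ Z.

H_0 ≅ Z,  H_1 = 0,  H_2 = 0,  H_3 ≅ Z.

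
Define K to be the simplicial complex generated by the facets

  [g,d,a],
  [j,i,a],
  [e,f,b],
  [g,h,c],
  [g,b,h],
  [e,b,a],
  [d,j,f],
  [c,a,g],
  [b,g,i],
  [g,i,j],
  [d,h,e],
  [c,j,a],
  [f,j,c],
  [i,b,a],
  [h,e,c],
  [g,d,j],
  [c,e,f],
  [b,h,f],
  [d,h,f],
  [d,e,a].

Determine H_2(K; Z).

H_2 = 0.

Fix the vertex order a < b < c < d < e < f < g < h < i < j and write every simplex with vertices in increasing order. Then dim K = 2 and the simplices of K are:

  0-simplices (10): a, b, c, d, e, f, g, h, i, j
  1-simplices (30): ab, ac, ad, ae, ag, ai, aj, be, bf, bg, bh, bi, ce, cf, cg, ch, cj, de, df, dg, dh, dj, ef, eh, fh, fj, gh, gi, gj, ij
  2-simplices (20): abe, abi, acg, acj, ade, adg, aij, bef, bfh, bgh, bgi, cef, ceh, cfj, cgh, deh, dfh, dfj, dgj, gij

Hence C_0 ≅ Z^10, C_1 ≅ Z^30, C_2 ≅ Z^20.

The boundary map ∂_1: C_1 → C_0 is given by ∂[p,q] = [q] − [p].
This gives a 10×30 integer matrix of rank 9; reducing to Smith normal form yields diagonal entries (1,1,1,1,1,1,1,1,1).

Boundary ∂_2: C_2 → C_1 acts by ∂[p,q,r] = [q,r] − [p,r] + [p,q]. For instance
  ∂bef = ef − bf + be,
  ∂bgh = gh − bh + bg.
As a 30×20 matrix over Z this has rank 20, with invariant factors (1,1,1,1,1,1,1,1,1,1,1,1,1,1,1,1,1,1,1,2).

From H_k ≅ ker(∂_k) / im(∂_{k+1}) we obtain:

  H_2: rank ker ∂_2 − rank ∂_3 = (20 − 20) − 0 = 0, and there is no ∂_3, so H_2 ≅ 0.

(K is a triangulation of the Klein bottle.)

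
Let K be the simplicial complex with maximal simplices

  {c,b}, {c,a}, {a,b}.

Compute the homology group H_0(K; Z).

Take the total order a < b < c on the vertex set. Then K (dimension 1) consists of the simplices:

  0-simplices (3): a, b, c
  1-simplices (3): ab, ac, bc

Hence C_0 ≅ Z^3, C_1 ≅ Z^3.

Boundary ∂_1: C_1 → C_0 is given by ∂[p,q] = [q] − [p]. For instance
  ∂ab = b − a.
As a 3×3 matrix over Z this has rank 2, with invariant factors (1,1).

From H_k ≅ ker(∂_k) / im(∂_{k+1}) we obtain:

  H_0: rank C_0 − rank ∂_1 = 3 − 2 = 1, and the invariant factors of ∂_1 are all 1, so H_0 = Z.

H_0 = Z.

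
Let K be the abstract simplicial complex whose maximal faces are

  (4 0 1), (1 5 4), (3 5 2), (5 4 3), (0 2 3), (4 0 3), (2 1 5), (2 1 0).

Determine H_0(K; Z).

H_0 ≅ Z.

Fix the vertex order 0 < 1 < 2 < 3 < 4 < 5 and write every simplex with vertices in increasing order. Then dim K = 2 and the simplices of K are:

  0-simplices (6): [0], [1], [2], [3], [4], [5]
  1-simplices (12): [0,1], [0,2], [0,3], [0,4], [1,2], [1,4], [1,5], [2,3], [2,5], [3,4], [3,5], [4,5]
  2-simplices (8): [0,1,2], [0,1,4], [0,2,3], [0,3,4], [1,2,5], [1,4,5], [2,3,5], [3,4,5]

Hence C_0 ≅ Z^6, C_1 ≅ Z^12, C_2 ≅ Z^8.

∂_1: C_1 → C_0 sends each edge [p,q] (with p < q) to q − p. For instance
  ∂[0,3] = [3] − [0].
This gives a 6×12 integer matrix of rank 5; reducing to Smith normal form yields diagonal entries (1,1,1,1,1).

The boundary map ∂_2: C_2 → C_1 maps a triangle to the signed sum of its edges. For instance
  ∂[1,4,5] = [4,5] − [1,5] + [1,4],
  ∂[0,3,4] = [3,4] − [0,4] + [0,3].
The 12×8 boundary matrix has rank 7 and Smith normal form diag(1,1,1,1,1,1,1).

Reading off H_k = ker ∂_k / im ∂_{k+1}:

  H_0: rank C_0 − rank ∂_1 = 6 − 5 = 1, and the invariant factors of ∂_1 are all 1, so H_0 = Z.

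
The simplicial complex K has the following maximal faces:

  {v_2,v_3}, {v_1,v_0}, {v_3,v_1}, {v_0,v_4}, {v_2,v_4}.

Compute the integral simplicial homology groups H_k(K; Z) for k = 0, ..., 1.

H_0 = Z,  H_1 = Z.

Take the total order v_0 < v_1 < v_2 < v_3 < v_4 on the vertex set. Then K (dimension 1) consists of the simplices:

  0-simplices (5): [v_0], [v_1], [v_2], [v_3], [v_4]
  1-simplices (5): [v_0,v_1], [v_0,v_4], [v_1,v_3], [v_2,v_3], [v_2,v_4]

so the chain groups are C_0 ≅ Z^5, C_1 ≅ Z^5.

∂_1: C_1 → C_0 sends each edge [p,q] (with p < q) to q − p.
The 5×5 boundary matrix has rank 4 and Smith normal form diag(1,1,1,1).

Computing H_k = (kernel of ∂_k) / (image of ∂_{k+1}):

  H_0: rank C_0 − rank ∂_1 = 5 − 4 = 1, and the invariant factors of ∂_1 are all 1, so H_0 = Z.
  H_1: rank ker ∂_1 − rank ∂_2 = (5 − 4) − 0 = 1, and there is no ∂_2, so H_1 = Z.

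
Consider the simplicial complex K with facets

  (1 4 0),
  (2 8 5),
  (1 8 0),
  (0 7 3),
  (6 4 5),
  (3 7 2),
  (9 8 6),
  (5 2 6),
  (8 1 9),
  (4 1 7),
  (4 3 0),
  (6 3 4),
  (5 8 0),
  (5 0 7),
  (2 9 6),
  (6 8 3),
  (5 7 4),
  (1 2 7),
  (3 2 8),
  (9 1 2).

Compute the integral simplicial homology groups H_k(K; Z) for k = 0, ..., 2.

Order the vertices as 0 < 1 < 2 < 3 < 4 < 5 < 6 < 7 < 8 < 9. Listing each simplex with vertices in this order, K has dimension 2 with simplices:

  0-simplices (10): [0], [1], [2], [3], [4], [5], [6], [7], [8], [9]
  1-simplices (30): (30 of them)
  2-simplices (20): (20 of them)

Hence C_0 ≅ Z^10, C_1 ≅ Z^30, C_2 ≅ Z^20.

Boundary ∂_1: C_1 → C_0 sends each edge [p,q] (with p < q) to q − p. For instance
  ∂[2,8] = [8] − [2].
This gives a 10×30 integer matrix of rank 9; reducing to Smith normal form yields diagonal entries (1,1,1,1,1,1,1,1,1).

The boundary map ∂_2: C_2 → C_1 acts by ∂[p,q,r] = [q,r] − [p,r] + [p,q]. For instance
  ∂[1,2,9] = [2,9] − [1,9] + [1,2],
  ∂[1,2,7] = [2,7] − [1,7] + [1,2].
As a 30×20 matrix over Z this has rank 20, with invariant factors (1,1,1,1,1,1,1,1,1,1,1,1,1,1,1,1,1,1,1,2).

Computing H_k = (kernel of ∂_k) / (image of ∂_{k+1}):

  H_0: rank C_0 − rank ∂_1 = 10 − 9 = 1, and the invariant factors of ∂_1 are all 1, so H_0 = Z.
  H_1: rank ker ∂_1 − rank ∂_2 = (30 − 9) − 20 = 1, and ∂_2 has invariant factor 2 > 1, so H_1 = Z ⊕ Z/2Z.
  H_2: rank ker ∂_2 − rank ∂_3 = (20 − 20) − 0 = 0, and there is no ∂_3, so H_2 = 0.

(K is a triangulation of the Klein bottle.)

H_0 ≅ Z,  H_1 ≅ Z ⊕ Z/2Z,  H_2 = 0.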